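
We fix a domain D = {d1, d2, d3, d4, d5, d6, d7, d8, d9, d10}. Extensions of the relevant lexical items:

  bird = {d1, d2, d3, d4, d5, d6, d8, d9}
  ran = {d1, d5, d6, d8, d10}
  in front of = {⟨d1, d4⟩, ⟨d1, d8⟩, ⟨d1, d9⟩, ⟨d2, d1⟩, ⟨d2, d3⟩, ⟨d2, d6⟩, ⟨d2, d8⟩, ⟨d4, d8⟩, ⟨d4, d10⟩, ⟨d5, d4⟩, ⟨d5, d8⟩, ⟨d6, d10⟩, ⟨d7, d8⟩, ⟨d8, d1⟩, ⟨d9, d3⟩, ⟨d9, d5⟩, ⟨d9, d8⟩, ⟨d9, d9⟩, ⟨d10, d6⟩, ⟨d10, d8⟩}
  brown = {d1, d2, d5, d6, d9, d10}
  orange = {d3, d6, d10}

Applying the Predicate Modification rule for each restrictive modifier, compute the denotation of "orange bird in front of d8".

∅

⟦in front of d8⟧ = {x : ⟨x, d8⟩ ∈ ⟦in front of⟧} = {d1, d2, d4, d5, d7, d9, d10}
⟦bird⟧ = {d1, d2, d3, d4, d5, d6, d8, d9}
… ∩ ⟦in front of d8⟧ = {d1, d2, d3, d4, d5, d6, d8, d9} ∩ {d1, d2, d4, d5, d7, d9, d10} = {d1, d2, d4, d5, d9}
… ∩ ⟦orange⟧ = {d1, d2, d4, d5, d9} ∩ {d3, d6, d10} = ∅
So ⟦orange bird in front of d8⟧ = ∅.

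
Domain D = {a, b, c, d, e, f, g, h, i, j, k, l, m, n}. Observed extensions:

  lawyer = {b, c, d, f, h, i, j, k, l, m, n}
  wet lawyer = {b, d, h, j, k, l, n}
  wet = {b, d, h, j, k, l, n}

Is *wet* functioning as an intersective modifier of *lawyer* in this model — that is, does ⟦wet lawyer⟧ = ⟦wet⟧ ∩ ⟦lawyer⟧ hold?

⟦wet⟧ ∩ ⟦lawyer⟧ = {b, d, h, j, k, l, n} ∩ {b, c, d, f, h, i, j, k, l, m, n} = {b, d, h, j, k, l, n}
Observed ⟦wet lawyer⟧ = {b, d, h, j, k, l, n}.
These coincide, so the modifier is intersective here.

yes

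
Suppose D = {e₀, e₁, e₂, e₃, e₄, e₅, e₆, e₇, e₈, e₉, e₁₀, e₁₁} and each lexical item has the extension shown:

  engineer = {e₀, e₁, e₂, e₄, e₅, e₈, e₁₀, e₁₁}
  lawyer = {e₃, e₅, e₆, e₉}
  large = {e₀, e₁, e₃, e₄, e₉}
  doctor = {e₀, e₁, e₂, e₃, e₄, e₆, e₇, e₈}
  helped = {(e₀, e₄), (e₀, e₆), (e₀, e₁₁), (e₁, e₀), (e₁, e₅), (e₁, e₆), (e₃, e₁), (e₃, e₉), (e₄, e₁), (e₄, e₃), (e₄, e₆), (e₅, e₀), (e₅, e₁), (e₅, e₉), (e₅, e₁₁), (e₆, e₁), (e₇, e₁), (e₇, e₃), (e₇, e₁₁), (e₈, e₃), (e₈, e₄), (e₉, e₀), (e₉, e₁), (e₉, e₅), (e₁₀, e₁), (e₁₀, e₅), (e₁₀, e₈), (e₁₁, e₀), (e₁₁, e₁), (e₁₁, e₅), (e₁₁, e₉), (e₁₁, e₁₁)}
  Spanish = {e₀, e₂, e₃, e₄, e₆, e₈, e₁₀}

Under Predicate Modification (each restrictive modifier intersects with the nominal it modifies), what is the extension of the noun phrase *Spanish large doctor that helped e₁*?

⟦that helped e₁⟧ = {x : ⟨x, e₁⟩ ∈ ⟦helped⟧} = {e₃, e₄, e₅, e₆, e₇, e₉, e₁₀, e₁₁}
⟦doctor⟧ = {e₀, e₁, e₂, e₃, e₄, e₆, e₇, e₈}
… ∩ ⟦that helped e₁⟧ = {e₀, e₁, e₂, e₃, e₄, e₆, e₇, e₈} ∩ {e₃, e₄, e₅, e₆, e₇, e₉, e₁₀, e₁₁} = {e₃, e₄, e₆, e₇}
… ∩ ⟦Spanish⟧ = {e₃, e₄, e₆, e₇} ∩ {e₀, e₂, e₃, e₄, e₆, e₈, e₁₀} = {e₃, e₄, e₆}
… ∩ ⟦large⟧ = {e₃, e₄, e₆} ∩ {e₀, e₁, e₃, e₄, e₉} = {e₃, e₄}
So ⟦Spanish large doctor that helped e₁⟧ = {e₃, e₄}.

{e₃, e₄}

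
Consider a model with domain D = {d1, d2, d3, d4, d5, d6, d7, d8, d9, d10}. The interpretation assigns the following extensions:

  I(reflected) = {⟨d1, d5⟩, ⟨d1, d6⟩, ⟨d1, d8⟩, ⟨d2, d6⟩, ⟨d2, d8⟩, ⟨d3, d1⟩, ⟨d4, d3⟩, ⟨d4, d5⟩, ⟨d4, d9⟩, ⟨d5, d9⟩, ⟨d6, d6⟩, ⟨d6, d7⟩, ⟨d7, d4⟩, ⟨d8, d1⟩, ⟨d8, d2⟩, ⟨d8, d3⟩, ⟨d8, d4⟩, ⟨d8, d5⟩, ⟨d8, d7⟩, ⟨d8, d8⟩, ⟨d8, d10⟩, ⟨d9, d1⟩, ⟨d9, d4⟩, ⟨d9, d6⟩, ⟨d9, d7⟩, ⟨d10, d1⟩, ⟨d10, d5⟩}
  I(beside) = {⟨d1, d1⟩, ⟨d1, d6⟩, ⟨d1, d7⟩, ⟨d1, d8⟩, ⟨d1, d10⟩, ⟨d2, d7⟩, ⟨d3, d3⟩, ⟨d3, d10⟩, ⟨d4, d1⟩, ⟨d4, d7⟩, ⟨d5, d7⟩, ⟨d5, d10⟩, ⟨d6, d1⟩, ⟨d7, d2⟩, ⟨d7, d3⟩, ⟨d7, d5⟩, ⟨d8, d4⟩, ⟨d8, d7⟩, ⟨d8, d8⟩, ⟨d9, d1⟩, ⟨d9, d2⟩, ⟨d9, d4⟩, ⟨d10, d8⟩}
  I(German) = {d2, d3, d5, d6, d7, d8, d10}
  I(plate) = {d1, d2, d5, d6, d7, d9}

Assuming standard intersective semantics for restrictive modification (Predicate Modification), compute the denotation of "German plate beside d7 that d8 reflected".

{d2, d5}

⟦beside d7⟧ = {x : ⟨x, d7⟩ ∈ ⟦beside⟧} = {d1, d2, d4, d5, d8}
⟦that d8 reflected⟧ = {x : ⟨d8, x⟩ ∈ ⟦reflected⟧} = {d1, d2, d3, d4, d5, d7, d8, d10}
⟦plate⟧ = {d1, d2, d5, d6, d7, d9}
… ∩ ⟦beside d7⟧ = {d1, d2, d5, d6, d7, d9} ∩ {d1, d2, d4, d5, d8} = {d1, d2, d5}
… ∩ ⟦that d8 reflected⟧ = {d1, d2, d5} ∩ {d1, d2, d3, d4, d5, d7, d8, d10} = {d1, d2, d5}
… ∩ ⟦German⟧ = {d1, d2, d5} ∩ {d2, d3, d5, d6, d7, d8, d10} = {d2, d5}
So ⟦German plate beside d7 that d8 reflected⟧ = {d2, d5}.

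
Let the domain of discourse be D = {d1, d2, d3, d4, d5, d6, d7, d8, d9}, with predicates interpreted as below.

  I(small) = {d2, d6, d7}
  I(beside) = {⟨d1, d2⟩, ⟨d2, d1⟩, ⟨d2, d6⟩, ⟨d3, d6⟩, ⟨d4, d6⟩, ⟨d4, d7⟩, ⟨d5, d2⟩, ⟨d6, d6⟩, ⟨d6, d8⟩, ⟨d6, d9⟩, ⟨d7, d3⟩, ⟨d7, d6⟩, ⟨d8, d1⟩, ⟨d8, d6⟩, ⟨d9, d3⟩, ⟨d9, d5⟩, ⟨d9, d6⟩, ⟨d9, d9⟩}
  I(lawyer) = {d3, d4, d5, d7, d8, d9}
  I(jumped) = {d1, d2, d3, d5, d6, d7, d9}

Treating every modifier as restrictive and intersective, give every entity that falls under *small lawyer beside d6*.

{d7}

⟦beside d6⟧ = {x : ⟨x, d6⟩ ∈ ⟦beside⟧} = {d2, d3, d4, d6, d7, d8, d9}
⟦lawyer⟧ = {d3, d4, d5, d7, d8, d9}
… ∩ ⟦beside d6⟧ = {d3, d4, d5, d7, d8, d9} ∩ {d2, d3, d4, d6, d7, d8, d9} = {d3, d4, d7, d8, d9}
… ∩ ⟦small⟧ = {d3, d4, d7, d8, d9} ∩ {d2, d6, d7} = {d7}
So ⟦small lawyer beside d6⟧ = {d7}.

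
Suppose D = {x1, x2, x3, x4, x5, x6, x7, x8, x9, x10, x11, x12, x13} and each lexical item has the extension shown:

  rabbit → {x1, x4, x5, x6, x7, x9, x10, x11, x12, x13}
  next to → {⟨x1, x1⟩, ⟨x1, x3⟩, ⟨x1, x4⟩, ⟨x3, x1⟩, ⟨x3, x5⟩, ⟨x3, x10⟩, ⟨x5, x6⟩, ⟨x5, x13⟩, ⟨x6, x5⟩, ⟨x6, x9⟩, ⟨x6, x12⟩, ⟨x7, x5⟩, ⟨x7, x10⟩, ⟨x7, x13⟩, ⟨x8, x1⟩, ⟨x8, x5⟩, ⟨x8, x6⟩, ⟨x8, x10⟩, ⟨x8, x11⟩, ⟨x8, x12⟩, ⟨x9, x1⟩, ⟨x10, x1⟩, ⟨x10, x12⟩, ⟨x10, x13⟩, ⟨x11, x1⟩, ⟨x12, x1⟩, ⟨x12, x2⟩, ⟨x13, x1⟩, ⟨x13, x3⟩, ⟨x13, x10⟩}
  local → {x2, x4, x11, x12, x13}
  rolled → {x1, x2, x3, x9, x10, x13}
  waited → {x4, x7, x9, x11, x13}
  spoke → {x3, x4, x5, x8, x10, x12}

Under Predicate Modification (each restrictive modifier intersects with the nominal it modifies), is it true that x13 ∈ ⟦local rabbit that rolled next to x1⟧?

⟦that rolled⟧ = ⟦rolled⟧ = {x1, x2, x3, x9, x10, x13}
⟦next to x1⟧ = {x : ⟨x, x1⟩ ∈ ⟦next to⟧} = {x1, x3, x8, x9, x10, x11, x12, x13}
⟦rabbit⟧ = {x1, x4, x5, x6, x7, x9, x10, x11, x12, x13}
… ∩ ⟦that rolled⟧ = {x1, x4, x5, x6, x7, x9, x10, x11, x12, x13} ∩ {x1, x2, x3, x9, x10, x13} = {x1, x9, x10, x13}
… ∩ ⟦next to x1⟧ = {x1, x9, x10, x13} ∩ {x1, x3, x8, x9, x10, x11, x12, x13} = {x1, x9, x10, x13}
… ∩ ⟦local⟧ = {x1, x9, x10, x13} ∩ {x2, x4, x11, x12, x13} = {x13}
⟦local rabbit that rolled next to x1⟧ = {x13}; x13 ∈ this set.

yes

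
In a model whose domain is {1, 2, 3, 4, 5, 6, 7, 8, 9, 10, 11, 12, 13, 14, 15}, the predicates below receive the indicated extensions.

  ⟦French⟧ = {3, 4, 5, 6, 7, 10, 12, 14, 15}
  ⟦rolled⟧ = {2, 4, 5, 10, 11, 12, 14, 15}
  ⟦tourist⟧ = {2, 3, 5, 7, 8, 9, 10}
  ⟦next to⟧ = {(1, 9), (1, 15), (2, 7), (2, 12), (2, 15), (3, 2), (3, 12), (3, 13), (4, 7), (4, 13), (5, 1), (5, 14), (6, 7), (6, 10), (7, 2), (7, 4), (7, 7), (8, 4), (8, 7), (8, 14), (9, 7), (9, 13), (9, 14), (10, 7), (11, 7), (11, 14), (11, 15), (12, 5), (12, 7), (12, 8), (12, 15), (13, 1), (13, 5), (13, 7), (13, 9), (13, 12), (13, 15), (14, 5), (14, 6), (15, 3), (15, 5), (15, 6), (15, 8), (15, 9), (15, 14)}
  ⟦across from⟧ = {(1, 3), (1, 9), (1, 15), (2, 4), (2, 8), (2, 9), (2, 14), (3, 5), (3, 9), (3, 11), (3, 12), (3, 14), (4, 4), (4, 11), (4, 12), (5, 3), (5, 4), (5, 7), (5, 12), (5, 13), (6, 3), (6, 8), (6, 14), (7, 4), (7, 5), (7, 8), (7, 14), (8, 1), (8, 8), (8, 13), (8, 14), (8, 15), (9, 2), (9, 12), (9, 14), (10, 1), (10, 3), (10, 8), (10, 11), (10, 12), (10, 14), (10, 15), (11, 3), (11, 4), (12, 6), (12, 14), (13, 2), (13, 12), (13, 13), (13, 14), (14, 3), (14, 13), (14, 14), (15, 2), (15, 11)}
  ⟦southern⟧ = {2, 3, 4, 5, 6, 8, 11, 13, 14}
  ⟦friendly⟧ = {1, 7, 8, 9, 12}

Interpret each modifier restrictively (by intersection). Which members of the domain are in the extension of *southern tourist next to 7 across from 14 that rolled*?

{2}

⟦next to 7⟧ = {x : ⟨x, 7⟩ ∈ ⟦next to⟧} = {2, 4, 6, 7, 8, 9, 10, 11, 12, 13}
⟦across from 14⟧ = {x : ⟨x, 14⟩ ∈ ⟦across from⟧} = {2, 3, 6, 7, 8, 9, 10, 12, 13, 14}
⟦that rolled⟧ = ⟦rolled⟧ = {2, 4, 5, 10, 11, 12, 14, 15}
⟦tourist⟧ = {2, 3, 5, 7, 8, 9, 10}
… ∩ ⟦next to 7⟧ = {2, 3, 5, 7, 8, 9, 10} ∩ {2, 4, 6, 7, 8, 9, 10, 11, 12, 13} = {2, 7, 8, 9, 10}
… ∩ ⟦across from 14⟧ = {2, 7, 8, 9, 10} ∩ {2, 3, 6, 7, 8, 9, 10, 12, 13, 14} = {2, 7, 8, 9, 10}
… ∩ ⟦that rolled⟧ = {2, 7, 8, 9, 10} ∩ {2, 4, 5, 10, 11, 12, 14, 15} = {2, 10}
… ∩ ⟦southern⟧ = {2, 10} ∩ {2, 3, 4, 5, 6, 8, 11, 13, 14} = {2}
So ⟦southern tourist next to 7 across from 14 that rolled⟧ = {2}.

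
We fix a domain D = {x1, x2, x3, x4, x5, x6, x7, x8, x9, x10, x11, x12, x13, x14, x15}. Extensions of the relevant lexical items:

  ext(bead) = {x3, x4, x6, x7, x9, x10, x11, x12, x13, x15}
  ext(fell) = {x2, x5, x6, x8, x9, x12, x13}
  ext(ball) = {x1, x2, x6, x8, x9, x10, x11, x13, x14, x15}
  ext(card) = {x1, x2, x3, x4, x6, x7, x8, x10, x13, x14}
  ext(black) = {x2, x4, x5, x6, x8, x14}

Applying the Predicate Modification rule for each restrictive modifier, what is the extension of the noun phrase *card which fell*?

⟦which fell⟧ = ⟦fell⟧ = {x2, x5, x6, x8, x9, x12, x13}
⟦card⟧ = {x1, x2, x3, x4, x6, x7, x8, x10, x13, x14}
… ∩ ⟦which fell⟧ = {x1, x2, x3, x4, x6, x7, x8, x10, x13, x14} ∩ {x2, x5, x6, x8, x9, x12, x13} = {x2, x6, x8, x13}
So ⟦card which fell⟧ = {x2, x6, x8, x13}.

{x2, x6, x8, x13}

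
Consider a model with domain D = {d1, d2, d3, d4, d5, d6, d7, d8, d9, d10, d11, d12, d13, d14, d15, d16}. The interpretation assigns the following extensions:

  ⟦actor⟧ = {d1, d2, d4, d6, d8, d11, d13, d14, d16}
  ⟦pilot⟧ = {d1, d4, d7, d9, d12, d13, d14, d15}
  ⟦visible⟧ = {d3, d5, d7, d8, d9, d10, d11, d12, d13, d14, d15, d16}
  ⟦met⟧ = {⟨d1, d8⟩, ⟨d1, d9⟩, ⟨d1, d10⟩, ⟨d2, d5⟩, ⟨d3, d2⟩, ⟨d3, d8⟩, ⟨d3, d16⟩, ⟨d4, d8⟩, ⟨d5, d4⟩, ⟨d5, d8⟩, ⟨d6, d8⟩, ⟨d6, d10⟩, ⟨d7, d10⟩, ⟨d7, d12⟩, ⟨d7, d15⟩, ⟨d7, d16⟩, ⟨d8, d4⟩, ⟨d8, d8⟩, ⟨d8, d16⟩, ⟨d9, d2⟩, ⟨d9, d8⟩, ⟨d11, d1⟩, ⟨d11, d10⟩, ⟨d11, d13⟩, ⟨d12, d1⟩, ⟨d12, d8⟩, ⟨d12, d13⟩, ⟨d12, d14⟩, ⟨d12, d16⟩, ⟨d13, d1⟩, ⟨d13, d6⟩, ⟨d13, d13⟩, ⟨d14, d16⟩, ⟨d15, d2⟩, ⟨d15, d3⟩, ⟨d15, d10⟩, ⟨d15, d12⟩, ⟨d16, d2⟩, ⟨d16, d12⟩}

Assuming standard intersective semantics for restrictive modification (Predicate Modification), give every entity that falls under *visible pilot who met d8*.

{d9, d12}

⟦who met d8⟧ = {x : ⟨x, d8⟩ ∈ ⟦met⟧} = {d1, d3, d4, d5, d6, d8, d9, d12}
⟦pilot⟧ = {d1, d4, d7, d9, d12, d13, d14, d15}
… ∩ ⟦who met d8⟧ = {d1, d4, d7, d9, d12, d13, d14, d15} ∩ {d1, d3, d4, d5, d6, d8, d9, d12} = {d1, d4, d9, d12}
… ∩ ⟦visible⟧ = {d1, d4, d9, d12} ∩ {d3, d5, d7, d8, d9, d10, d11, d12, d13, d14, d15, d16} = {d9, d12}
So ⟦visible pilot who met d8⟧ = {d9, d12}.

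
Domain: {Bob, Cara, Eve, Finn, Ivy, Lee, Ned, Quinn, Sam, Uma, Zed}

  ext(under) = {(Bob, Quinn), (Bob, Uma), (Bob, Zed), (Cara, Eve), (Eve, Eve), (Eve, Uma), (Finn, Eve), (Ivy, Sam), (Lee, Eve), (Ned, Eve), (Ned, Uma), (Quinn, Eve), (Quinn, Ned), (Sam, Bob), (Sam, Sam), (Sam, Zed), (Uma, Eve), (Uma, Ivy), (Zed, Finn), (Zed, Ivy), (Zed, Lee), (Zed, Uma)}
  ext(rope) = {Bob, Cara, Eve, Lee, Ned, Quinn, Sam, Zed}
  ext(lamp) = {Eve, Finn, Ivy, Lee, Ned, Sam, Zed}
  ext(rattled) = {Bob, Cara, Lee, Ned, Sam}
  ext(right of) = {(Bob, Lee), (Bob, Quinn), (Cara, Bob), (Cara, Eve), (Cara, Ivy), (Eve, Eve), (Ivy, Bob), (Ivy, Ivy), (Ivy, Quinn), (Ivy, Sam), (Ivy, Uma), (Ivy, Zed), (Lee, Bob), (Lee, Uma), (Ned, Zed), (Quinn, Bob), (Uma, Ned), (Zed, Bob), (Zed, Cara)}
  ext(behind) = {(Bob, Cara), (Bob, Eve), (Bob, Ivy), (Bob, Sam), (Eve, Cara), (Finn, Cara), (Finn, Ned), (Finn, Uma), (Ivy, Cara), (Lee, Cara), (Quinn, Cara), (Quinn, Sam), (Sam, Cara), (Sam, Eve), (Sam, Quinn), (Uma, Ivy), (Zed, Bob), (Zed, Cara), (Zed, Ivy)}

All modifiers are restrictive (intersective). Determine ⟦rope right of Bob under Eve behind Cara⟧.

{Lee, Quinn}

⟦right of Bob⟧ = {x : ⟨x, Bob⟩ ∈ ⟦right of⟧} = {Cara, Ivy, Lee, Quinn, Zed}
⟦under Eve⟧ = {x : ⟨x, Eve⟩ ∈ ⟦under⟧} = {Cara, Eve, Finn, Lee, Ned, Quinn, Uma}
⟦behind Cara⟧ = {x : ⟨x, Cara⟩ ∈ ⟦behind⟧} = {Bob, Eve, Finn, Ivy, Lee, Quinn, Sam, Zed}
⟦rope⟧ = {Bob, Cara, Eve, Lee, Ned, Quinn, Sam, Zed}
… ∩ ⟦right of Bob⟧ = {Bob, Cara, Eve, Lee, Ned, Quinn, Sam, Zed} ∩ {Cara, Ivy, Lee, Quinn, Zed} = {Cara, Lee, Quinn, Zed}
… ∩ ⟦under Eve⟧ = {Cara, Lee, Quinn, Zed} ∩ {Cara, Eve, Finn, Lee, Ned, Quinn, Uma} = {Cara, Lee, Quinn}
… ∩ ⟦behind Cara⟧ = {Cara, Lee, Quinn} ∩ {Bob, Eve, Finn, Ivy, Lee, Quinn, Sam, Zed} = {Lee, Quinn}
So ⟦rope right of Bob under Eve behind Cara⟧ = {Lee, Quinn}.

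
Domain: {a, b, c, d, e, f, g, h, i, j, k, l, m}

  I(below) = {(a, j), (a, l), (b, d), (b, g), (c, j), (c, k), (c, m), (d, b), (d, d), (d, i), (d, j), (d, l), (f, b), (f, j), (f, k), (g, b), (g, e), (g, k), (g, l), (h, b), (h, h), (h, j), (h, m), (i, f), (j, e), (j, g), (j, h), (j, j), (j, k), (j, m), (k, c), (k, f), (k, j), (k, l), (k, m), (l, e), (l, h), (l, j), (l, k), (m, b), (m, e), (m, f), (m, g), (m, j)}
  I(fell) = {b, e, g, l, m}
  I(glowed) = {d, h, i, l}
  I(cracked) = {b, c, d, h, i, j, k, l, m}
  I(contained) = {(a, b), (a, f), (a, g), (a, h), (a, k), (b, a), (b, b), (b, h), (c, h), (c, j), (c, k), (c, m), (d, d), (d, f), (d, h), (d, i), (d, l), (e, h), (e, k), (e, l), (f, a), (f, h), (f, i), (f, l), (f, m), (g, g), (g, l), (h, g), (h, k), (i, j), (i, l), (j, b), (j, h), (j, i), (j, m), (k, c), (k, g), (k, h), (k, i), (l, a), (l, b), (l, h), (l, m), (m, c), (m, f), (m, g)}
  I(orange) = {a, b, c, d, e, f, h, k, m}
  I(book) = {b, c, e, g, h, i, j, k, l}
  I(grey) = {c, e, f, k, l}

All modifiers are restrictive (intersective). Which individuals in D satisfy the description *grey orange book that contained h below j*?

{c, k}

⟦that contained h⟧ = {x : ⟨x, h⟩ ∈ ⟦contained⟧} = {a, b, c, d, e, f, j, k, l}
⟦below j⟧ = {x : ⟨x, j⟩ ∈ ⟦below⟧} = {a, c, d, f, h, j, k, l, m}
⟦book⟧ = {b, c, e, g, h, i, j, k, l}
… ∩ ⟦that contained h⟧ = {b, c, e, g, h, i, j, k, l} ∩ {a, b, c, d, e, f, j, k, l} = {b, c, e, j, k, l}
… ∩ ⟦below j⟧ = {b, c, e, j, k, l} ∩ {a, c, d, f, h, j, k, l, m} = {c, j, k, l}
… ∩ ⟦grey⟧ = {c, j, k, l} ∩ {c, e, f, k, l} = {c, k, l}
… ∩ ⟦orange⟧ = {c, k, l} ∩ {a, b, c, d, e, f, h, k, m} = {c, k}
So ⟦grey orange book that contained h below j⟧ = {c, k}.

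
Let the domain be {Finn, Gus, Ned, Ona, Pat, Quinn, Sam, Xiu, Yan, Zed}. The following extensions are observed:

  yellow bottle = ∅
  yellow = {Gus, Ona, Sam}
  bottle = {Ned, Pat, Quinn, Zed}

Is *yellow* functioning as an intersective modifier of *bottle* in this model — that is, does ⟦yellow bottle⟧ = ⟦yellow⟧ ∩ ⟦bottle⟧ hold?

⟦yellow⟧ ∩ ⟦bottle⟧ = {Gus, Ona, Sam} ∩ {Ned, Pat, Quinn, Zed} = ∅
Observed ⟦yellow bottle⟧ = ∅.
These coincide, so the modifier is intersective here.

yes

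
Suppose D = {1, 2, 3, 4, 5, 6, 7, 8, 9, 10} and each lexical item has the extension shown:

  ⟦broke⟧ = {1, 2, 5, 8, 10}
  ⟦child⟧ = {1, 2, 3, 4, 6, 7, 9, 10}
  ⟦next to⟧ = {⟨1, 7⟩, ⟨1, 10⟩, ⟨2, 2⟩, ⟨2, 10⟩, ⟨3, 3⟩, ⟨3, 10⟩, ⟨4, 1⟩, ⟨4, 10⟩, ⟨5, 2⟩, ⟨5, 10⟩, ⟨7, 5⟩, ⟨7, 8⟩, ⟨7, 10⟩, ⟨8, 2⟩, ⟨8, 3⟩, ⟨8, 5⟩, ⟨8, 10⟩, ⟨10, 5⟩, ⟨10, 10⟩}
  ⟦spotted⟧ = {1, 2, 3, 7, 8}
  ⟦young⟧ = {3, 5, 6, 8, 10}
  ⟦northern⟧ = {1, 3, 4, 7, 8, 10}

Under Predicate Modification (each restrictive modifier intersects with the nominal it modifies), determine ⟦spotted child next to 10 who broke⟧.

{1, 2}

⟦next to 10⟧ = {x : ⟨x, 10⟩ ∈ ⟦next to⟧} = {1, 2, 3, 4, 5, 7, 8, 10}
⟦who broke⟧ = ⟦broke⟧ = {1, 2, 5, 8, 10}
⟦child⟧ = {1, 2, 3, 4, 6, 7, 9, 10}
… ∩ ⟦next to 10⟧ = {1, 2, 3, 4, 6, 7, 9, 10} ∩ {1, 2, 3, 4, 5, 7, 8, 10} = {1, 2, 3, 4, 7, 10}
… ∩ ⟦who broke⟧ = {1, 2, 3, 4, 7, 10} ∩ {1, 2, 5, 8, 10} = {1, 2, 10}
… ∩ ⟦spotted⟧ = {1, 2, 10} ∩ {1, 2, 3, 7, 8} = {1, 2}
So ⟦spotted child next to 10 who broke⟧ = {1, 2}.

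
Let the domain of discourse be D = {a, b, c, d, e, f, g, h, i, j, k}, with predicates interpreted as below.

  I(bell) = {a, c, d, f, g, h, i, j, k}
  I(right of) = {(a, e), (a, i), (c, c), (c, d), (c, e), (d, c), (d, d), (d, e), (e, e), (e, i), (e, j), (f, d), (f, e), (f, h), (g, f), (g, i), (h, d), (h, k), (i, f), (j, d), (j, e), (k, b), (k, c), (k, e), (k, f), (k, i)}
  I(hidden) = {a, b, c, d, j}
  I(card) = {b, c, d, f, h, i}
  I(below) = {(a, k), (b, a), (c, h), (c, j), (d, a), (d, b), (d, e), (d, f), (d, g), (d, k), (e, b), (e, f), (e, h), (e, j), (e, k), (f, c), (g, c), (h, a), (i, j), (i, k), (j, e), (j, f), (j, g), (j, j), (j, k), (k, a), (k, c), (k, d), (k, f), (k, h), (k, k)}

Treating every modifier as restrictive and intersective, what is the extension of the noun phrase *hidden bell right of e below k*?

⟦right of e⟧ = {x : ⟨x, e⟩ ∈ ⟦right of⟧} = {a, c, d, e, f, j, k}
⟦below k⟧ = {x : ⟨x, k⟩ ∈ ⟦below⟧} = {a, d, e, i, j, k}
⟦bell⟧ = {a, c, d, f, g, h, i, j, k}
… ∩ ⟦right of e⟧ = {a, c, d, f, g, h, i, j, k} ∩ {a, c, d, e, f, j, k} = {a, c, d, f, j, k}
… ∩ ⟦below k⟧ = {a, c, d, f, j, k} ∩ {a, d, e, i, j, k} = {a, d, j, k}
… ∩ ⟦hidden⟧ = {a, d, j, k} ∩ {a, b, c, d, j} = {a, d, j}
So ⟦hidden bell right of e below k⟧ = {a, d, j}.

{a, d, j}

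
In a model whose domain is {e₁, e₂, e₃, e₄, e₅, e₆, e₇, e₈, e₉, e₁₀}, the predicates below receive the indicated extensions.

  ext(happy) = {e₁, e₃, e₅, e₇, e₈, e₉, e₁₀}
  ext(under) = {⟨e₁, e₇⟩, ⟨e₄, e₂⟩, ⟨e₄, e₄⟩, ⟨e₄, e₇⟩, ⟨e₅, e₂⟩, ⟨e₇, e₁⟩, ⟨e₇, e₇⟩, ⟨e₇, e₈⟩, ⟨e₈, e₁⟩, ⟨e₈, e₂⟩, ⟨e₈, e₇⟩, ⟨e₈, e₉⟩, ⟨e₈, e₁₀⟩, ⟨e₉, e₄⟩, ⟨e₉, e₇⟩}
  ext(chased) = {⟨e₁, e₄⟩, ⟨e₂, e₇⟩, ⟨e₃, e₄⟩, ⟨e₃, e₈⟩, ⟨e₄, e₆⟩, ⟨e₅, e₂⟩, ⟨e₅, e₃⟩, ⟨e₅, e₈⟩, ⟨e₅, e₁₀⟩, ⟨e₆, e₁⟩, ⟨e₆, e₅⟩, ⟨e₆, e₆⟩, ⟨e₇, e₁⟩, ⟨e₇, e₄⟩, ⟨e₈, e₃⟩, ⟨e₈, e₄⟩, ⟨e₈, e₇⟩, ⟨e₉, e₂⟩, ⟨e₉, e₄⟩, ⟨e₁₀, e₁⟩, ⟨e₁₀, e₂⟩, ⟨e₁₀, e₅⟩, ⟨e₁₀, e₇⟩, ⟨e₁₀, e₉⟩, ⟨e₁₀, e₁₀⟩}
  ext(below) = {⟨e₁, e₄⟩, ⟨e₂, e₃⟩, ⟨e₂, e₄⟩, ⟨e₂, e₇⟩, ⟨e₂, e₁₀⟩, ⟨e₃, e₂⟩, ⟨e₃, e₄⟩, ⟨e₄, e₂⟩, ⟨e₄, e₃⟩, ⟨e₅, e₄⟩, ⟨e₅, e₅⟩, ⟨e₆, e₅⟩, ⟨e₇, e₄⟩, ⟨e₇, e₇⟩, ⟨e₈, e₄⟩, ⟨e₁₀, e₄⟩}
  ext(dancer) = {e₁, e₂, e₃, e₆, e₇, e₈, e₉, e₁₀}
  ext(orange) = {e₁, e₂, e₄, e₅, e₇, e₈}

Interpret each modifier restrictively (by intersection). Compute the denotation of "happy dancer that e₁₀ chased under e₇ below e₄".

⟦that e₁₀ chased⟧ = {x : ⟨e₁₀, x⟩ ∈ ⟦chased⟧} = {e₁, e₂, e₅, e₇, e₉, e₁₀}
⟦under e₇⟧ = {x : ⟨x, e₇⟩ ∈ ⟦under⟧} = {e₁, e₄, e₇, e₈, e₉}
⟦below e₄⟧ = {x : ⟨x, e₄⟩ ∈ ⟦below⟧} = {e₁, e₂, e₃, e₅, e₇, e₈, e₁₀}
⟦dancer⟧ = {e₁, e₂, e₃, e₆, e₇, e₈, e₉, e₁₀}
… ∩ ⟦that e₁₀ chased⟧ = {e₁, e₂, e₃, e₆, e₇, e₈, e₉, e₁₀} ∩ {e₁, e₂, e₅, e₇, e₉, e₁₀} = {e₁, e₂, e₇, e₉, e₁₀}
… ∩ ⟦under e₇⟧ = {e₁, e₂, e₇, e₉, e₁₀} ∩ {e₁, e₄, e₇, e₈, e₉} = {e₁, e₇, e₉}
… ∩ ⟦below e₄⟧ = {e₁, e₇, e₉} ∩ {e₁, e₂, e₃, e₅, e₇, e₈, e₁₀} = {e₁, e₇}
… ∩ ⟦happy⟧ = {e₁, e₇} ∩ {e₁, e₃, e₅, e₇, e₈, e₉, e₁₀} = {e₁, e₇}
So ⟦happy dancer that e₁₀ chased under e₇ below e₄⟧ = {e₁, e₇}.

{e₁, e₇}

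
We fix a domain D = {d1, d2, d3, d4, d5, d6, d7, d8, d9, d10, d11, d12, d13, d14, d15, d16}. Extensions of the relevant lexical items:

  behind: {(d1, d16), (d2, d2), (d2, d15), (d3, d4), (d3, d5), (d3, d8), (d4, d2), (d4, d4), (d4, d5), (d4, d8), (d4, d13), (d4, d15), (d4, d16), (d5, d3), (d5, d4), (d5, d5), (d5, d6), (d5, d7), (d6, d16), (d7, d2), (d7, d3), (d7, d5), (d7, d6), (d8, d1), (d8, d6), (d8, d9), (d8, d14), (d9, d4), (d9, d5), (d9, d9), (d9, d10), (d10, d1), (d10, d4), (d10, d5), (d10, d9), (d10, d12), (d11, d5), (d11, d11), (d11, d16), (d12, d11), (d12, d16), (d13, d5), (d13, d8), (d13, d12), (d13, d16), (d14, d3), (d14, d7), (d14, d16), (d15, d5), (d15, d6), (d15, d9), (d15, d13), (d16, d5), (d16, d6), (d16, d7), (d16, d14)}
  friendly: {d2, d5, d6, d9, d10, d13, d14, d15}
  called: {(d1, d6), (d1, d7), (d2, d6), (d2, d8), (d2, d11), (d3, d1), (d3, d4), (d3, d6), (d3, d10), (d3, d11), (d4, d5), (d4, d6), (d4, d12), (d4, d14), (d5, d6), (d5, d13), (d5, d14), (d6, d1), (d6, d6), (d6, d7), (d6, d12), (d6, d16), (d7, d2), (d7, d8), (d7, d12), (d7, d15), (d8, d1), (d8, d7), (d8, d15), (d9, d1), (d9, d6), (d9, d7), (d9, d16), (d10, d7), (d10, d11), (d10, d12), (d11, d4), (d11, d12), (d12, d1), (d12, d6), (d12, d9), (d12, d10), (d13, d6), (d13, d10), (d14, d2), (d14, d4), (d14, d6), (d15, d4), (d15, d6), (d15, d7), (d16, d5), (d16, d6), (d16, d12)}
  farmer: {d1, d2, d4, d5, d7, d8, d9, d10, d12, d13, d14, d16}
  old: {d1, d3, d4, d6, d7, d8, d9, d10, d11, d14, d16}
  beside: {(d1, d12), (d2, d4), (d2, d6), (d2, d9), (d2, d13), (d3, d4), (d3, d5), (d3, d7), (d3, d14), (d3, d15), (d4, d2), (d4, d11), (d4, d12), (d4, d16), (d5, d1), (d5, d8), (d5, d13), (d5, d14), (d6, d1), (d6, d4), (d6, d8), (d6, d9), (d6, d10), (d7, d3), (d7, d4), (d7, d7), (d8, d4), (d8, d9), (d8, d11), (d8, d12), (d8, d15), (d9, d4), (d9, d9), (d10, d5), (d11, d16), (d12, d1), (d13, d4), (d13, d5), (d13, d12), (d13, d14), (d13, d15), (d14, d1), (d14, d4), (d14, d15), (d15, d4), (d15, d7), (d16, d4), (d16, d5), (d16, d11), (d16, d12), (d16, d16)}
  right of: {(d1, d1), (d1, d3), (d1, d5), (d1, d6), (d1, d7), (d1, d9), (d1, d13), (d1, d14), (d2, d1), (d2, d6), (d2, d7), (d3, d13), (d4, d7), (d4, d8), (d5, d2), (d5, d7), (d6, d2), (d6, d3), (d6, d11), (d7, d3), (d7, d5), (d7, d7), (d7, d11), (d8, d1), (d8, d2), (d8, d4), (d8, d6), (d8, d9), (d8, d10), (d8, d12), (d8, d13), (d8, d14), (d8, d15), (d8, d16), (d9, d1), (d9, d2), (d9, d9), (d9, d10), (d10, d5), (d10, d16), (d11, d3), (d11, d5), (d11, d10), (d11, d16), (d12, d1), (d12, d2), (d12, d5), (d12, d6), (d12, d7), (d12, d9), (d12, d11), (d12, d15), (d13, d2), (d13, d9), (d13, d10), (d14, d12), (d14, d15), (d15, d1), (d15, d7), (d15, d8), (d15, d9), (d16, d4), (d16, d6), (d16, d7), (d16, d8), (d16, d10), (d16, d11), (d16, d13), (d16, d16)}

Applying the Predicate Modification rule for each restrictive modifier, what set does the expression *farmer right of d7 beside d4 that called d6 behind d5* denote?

⟦right of d7⟧ = {x : ⟨x, d7⟩ ∈ ⟦right of⟧} = {d1, d2, d4, d5, d7, d12, d15, d16}
⟦beside d4⟧ = {x : ⟨x, d4⟩ ∈ ⟦beside⟧} = {d2, d3, d6, d7, d8, d9, d13, d14, d15, d16}
⟦that called d6⟧ = {x : ⟨x, d6⟩ ∈ ⟦called⟧} = {d1, d2, d3, d4, d5, d6, d9, d12, d13, d14, d15, d16}
⟦behind d5⟧ = {x : ⟨x, d5⟩ ∈ ⟦behind⟧} = {d3, d4, d5, d7, d9, d10, d11, d13, d15, d16}
⟦farmer⟧ = {d1, d2, d4, d5, d7, d8, d9, d10, d12, d13, d14, d16}
… ∩ ⟦right of d7⟧ = {d1, d2, d4, d5, d7, d8, d9, d10, d12, d13, d14, d16} ∩ {d1, d2, d4, d5, d7, d12, d15, d16} = {d1, d2, d4, d5, d7, d12, d16}
… ∩ ⟦beside d4⟧ = {d1, d2, d4, d5, d7, d12, d16} ∩ {d2, d3, d6, d7, d8, d9, d13, d14, d15, d16} = {d2, d7, d16}
… ∩ ⟦that called d6⟧ = {d2, d7, d16} ∩ {d1, d2, d3, d4, d5, d6, d9, d12, d13, d14, d15, d16} = {d2, d16}
… ∩ ⟦behind d5⟧ = {d2, d16} ∩ {d3, d4, d5, d7, d9, d10, d11, d13, d15, d16} = {d16}
So ⟦farmer right of d7 beside d4 that called d6 behind d5⟧ = {d16}.

{d16}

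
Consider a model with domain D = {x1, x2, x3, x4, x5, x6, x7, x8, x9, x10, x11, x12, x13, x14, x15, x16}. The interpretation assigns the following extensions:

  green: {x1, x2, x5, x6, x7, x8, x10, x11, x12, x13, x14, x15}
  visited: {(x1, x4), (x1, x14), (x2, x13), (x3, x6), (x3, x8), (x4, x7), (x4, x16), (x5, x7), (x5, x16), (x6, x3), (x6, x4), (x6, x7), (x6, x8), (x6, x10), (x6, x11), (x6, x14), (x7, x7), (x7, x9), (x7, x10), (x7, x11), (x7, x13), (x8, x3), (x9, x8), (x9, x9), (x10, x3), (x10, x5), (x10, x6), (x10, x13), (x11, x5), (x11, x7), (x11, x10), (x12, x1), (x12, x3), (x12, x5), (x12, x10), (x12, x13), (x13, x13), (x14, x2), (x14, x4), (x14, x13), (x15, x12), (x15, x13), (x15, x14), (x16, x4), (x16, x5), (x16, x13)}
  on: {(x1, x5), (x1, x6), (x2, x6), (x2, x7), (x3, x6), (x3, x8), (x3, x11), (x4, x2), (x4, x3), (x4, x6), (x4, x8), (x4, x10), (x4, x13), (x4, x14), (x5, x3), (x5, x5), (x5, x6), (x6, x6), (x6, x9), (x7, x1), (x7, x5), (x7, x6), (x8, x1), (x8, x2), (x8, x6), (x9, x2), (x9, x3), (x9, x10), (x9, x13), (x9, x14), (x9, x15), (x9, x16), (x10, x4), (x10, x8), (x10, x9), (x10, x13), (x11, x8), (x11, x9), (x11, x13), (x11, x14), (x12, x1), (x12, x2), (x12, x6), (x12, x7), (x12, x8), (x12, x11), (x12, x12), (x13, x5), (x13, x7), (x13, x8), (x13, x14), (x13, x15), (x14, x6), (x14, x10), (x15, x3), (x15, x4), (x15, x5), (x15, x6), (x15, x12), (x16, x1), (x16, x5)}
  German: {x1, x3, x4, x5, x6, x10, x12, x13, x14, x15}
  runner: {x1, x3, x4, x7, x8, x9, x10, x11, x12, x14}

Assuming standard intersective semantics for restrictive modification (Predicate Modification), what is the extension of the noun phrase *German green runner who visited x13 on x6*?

⟦who visited x13⟧ = {x : ⟨x, x13⟩ ∈ ⟦visited⟧} = {x2, x7, x10, x12, x13, x14, x15, x16}
⟦on x6⟧ = {x : ⟨x, x6⟩ ∈ ⟦on⟧} = {x1, x2, x3, x4, x5, x6, x7, x8, x12, x14, x15}
⟦runner⟧ = {x1, x3, x4, x7, x8, x9, x10, x11, x12, x14}
… ∩ ⟦who visited x13⟧ = {x1, x3, x4, x7, x8, x9, x10, x11, x12, x14} ∩ {x2, x7, x10, x12, x13, x14, x15, x16} = {x7, x10, x12, x14}
… ∩ ⟦on x6⟧ = {x7, x10, x12, x14} ∩ {x1, x2, x3, x4, x5, x6, x7, x8, x12, x14, x15} = {x7, x12, x14}
… ∩ ⟦German⟧ = {x7, x12, x14} ∩ {x1, x3, x4, x5, x6, x10, x12, x13, x14, x15} = {x12, x14}
… ∩ ⟦green⟧ = {x12, x14} ∩ {x1, x2, x5, x6, x7, x8, x10, x11, x12, x13, x14, x15} = {x12, x14}
So ⟦German green runner who visited x13 on x6⟧ = {x12, x14}.

{x12, x14}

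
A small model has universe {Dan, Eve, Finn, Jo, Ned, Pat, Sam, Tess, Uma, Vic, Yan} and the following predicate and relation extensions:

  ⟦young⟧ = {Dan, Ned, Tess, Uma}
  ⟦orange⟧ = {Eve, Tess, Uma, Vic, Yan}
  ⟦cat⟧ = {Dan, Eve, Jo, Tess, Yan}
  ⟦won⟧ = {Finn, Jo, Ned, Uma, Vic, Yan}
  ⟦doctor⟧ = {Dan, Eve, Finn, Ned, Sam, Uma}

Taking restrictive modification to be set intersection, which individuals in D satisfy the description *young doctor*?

{Dan, Ned, Uma}

⟦doctor⟧ = {Dan, Eve, Finn, Ned, Sam, Uma}
… ∩ ⟦young⟧ = {Dan, Eve, Finn, Ned, Sam, Uma} ∩ {Dan, Ned, Tess, Uma} = {Dan, Ned, Uma}
So ⟦young doctor⟧ = {Dan, Ned, Uma}.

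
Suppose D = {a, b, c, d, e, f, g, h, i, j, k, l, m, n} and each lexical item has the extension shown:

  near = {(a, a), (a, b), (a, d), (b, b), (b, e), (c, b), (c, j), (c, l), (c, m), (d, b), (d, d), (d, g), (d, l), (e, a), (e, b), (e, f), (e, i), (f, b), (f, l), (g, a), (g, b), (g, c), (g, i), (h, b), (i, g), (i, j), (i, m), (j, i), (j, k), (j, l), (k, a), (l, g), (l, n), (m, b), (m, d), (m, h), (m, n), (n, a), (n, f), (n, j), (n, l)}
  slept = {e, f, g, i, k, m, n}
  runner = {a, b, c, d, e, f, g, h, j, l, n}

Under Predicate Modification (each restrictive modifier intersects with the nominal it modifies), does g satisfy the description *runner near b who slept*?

yes

⟦near b⟧ = {x : ⟨x, b⟩ ∈ ⟦near⟧} = {a, b, c, d, e, f, g, h, m}
⟦who slept⟧ = ⟦slept⟧ = {e, f, g, i, k, m, n}
⟦runner⟧ = {a, b, c, d, e, f, g, h, j, l, n}
… ∩ ⟦near b⟧ = {a, b, c, d, e, f, g, h, j, l, n} ∩ {a, b, c, d, e, f, g, h, m} = {a, b, c, d, e, f, g, h}
… ∩ ⟦who slept⟧ = {a, b, c, d, e, f, g, h} ∩ {e, f, g, i, k, m, n} = {e, f, g}
⟦runner near b who slept⟧ = {e, f, g}; g ∈ this set.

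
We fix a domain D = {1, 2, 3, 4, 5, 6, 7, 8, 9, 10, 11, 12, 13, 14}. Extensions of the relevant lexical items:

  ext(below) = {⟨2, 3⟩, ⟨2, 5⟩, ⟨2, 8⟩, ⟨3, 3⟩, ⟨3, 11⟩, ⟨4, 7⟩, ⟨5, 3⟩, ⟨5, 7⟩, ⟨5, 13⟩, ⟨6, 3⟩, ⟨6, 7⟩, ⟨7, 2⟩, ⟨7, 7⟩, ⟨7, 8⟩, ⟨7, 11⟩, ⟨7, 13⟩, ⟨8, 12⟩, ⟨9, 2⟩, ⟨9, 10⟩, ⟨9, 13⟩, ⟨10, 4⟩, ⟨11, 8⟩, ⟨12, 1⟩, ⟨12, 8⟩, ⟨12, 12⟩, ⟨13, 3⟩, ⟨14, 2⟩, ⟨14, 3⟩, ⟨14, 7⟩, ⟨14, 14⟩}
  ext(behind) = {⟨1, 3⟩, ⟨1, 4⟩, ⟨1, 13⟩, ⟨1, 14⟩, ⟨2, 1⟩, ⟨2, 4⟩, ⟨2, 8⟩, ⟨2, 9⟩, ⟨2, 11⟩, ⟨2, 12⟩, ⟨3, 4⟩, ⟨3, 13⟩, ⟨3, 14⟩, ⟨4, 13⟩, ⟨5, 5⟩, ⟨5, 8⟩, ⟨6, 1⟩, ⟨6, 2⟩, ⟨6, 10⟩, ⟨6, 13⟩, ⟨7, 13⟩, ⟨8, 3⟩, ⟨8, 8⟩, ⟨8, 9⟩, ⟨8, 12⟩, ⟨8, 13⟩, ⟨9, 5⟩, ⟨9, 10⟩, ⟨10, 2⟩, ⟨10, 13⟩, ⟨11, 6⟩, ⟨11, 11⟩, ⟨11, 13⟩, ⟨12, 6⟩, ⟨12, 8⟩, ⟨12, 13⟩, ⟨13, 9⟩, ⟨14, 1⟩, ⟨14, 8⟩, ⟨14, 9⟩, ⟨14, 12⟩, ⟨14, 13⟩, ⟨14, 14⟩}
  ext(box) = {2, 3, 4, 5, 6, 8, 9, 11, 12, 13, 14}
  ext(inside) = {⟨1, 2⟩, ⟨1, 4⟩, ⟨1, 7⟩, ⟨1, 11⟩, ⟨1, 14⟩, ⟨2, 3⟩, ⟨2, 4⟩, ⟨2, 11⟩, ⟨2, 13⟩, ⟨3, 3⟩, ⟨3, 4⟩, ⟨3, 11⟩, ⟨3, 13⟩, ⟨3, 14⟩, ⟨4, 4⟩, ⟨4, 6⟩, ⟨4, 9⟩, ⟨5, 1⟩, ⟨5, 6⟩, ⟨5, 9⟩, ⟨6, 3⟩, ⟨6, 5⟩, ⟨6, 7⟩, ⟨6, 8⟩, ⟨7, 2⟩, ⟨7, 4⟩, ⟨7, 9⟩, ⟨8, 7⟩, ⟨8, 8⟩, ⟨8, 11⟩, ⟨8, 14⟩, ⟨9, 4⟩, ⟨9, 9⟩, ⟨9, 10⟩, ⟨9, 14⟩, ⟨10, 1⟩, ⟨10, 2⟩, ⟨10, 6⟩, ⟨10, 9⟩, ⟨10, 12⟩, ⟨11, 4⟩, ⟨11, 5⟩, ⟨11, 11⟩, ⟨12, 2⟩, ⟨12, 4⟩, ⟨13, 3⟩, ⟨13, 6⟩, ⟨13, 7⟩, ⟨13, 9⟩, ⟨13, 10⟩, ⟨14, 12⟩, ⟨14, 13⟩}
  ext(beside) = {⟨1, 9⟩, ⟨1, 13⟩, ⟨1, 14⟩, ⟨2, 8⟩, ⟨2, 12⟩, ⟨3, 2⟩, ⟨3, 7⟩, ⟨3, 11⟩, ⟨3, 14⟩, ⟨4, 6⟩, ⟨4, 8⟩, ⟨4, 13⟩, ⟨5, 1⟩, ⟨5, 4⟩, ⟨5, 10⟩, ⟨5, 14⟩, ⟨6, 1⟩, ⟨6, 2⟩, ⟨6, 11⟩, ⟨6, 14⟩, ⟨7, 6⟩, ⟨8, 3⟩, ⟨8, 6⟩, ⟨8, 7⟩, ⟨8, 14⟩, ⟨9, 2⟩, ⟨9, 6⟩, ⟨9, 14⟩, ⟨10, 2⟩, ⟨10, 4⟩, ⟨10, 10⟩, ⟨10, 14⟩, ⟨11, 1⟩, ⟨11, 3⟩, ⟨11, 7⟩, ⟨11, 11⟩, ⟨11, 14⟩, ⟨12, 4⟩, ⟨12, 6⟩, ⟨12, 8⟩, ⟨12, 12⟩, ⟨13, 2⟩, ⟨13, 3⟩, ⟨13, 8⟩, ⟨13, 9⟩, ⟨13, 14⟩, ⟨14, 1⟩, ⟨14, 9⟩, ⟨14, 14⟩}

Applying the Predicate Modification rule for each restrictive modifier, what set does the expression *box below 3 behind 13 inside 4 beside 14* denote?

⟦below 3⟧ = {x : ⟨x, 3⟩ ∈ ⟦below⟧} = {2, 3, 5, 6, 13, 14}
⟦behind 13⟧ = {x : ⟨x, 13⟩ ∈ ⟦behind⟧} = {1, 3, 4, 6, 7, 8, 10, 11, 12, 14}
⟦inside 4⟧ = {x : ⟨x, 4⟩ ∈ ⟦inside⟧} = {1, 2, 3, 4, 7, 9, 11, 12}
⟦beside 14⟧ = {x : ⟨x, 14⟩ ∈ ⟦beside⟧} = {1, 3, 5, 6, 8, 9, 10, 11, 13, 14}
⟦box⟧ = {2, 3, 4, 5, 6, 8, 9, 11, 12, 13, 14}
… ∩ ⟦below 3⟧ = {2, 3, 4, 5, 6, 8, 9, 11, 12, 13, 14} ∩ {2, 3, 5, 6, 13, 14} = {2, 3, 5, 6, 13, 14}
… ∩ ⟦behind 13⟧ = {2, 3, 5, 6, 13, 14} ∩ {1, 3, 4, 6, 7, 8, 10, 11, 12, 14} = {3, 6, 14}
… ∩ ⟦inside 4⟧ = {3, 6, 14} ∩ {1, 2, 3, 4, 7, 9, 11, 12} = {3}
… ∩ ⟦beside 14⟧ = {3} ∩ {1, 3, 5, 6, 8, 9, 10, 11, 13, 14} = {3}
So ⟦box below 3 behind 13 inside 4 beside 14⟧ = {3}.

{3}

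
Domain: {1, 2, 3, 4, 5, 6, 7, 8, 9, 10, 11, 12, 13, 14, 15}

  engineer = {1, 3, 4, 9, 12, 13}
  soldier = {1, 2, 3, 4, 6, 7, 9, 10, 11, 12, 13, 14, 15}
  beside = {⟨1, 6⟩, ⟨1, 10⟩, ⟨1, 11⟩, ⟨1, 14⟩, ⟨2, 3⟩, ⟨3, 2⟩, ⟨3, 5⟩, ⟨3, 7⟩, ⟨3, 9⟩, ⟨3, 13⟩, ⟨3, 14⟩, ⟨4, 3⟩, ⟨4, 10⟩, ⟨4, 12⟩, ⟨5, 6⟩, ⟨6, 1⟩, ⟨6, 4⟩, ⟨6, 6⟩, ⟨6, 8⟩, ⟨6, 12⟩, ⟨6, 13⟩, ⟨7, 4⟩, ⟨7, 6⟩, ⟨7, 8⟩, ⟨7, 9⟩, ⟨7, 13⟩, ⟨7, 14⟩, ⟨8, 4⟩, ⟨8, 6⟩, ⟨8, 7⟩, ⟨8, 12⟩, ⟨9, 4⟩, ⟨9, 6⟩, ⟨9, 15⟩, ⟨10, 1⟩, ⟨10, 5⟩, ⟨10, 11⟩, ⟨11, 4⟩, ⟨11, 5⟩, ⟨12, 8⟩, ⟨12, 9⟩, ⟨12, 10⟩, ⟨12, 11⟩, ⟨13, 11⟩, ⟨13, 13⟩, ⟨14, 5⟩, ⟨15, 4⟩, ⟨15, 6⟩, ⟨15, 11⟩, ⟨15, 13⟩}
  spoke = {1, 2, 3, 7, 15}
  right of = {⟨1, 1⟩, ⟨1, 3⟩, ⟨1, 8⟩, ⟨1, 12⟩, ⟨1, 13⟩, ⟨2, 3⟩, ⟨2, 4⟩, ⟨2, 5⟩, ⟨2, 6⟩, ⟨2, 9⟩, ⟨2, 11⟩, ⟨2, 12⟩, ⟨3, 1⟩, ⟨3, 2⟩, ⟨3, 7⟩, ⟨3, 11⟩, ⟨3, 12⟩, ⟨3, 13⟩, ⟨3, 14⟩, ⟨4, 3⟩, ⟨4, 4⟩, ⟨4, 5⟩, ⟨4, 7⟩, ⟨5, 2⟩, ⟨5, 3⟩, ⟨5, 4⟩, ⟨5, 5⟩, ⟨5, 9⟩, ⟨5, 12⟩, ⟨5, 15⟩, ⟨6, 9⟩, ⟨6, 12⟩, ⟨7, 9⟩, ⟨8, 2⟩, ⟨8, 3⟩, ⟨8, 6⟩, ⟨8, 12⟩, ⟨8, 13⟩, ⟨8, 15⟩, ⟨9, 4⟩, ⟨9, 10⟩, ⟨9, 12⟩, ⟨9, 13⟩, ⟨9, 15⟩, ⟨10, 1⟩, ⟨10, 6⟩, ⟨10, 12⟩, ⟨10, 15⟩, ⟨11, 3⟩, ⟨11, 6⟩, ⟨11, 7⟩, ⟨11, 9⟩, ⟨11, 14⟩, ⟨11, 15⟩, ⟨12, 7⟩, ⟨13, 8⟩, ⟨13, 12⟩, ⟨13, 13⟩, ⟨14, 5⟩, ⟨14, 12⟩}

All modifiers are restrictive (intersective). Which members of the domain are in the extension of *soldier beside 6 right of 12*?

{1, 6, 9}

⟦beside 6⟧ = {x : ⟨x, 6⟩ ∈ ⟦beside⟧} = {1, 5, 6, 7, 8, 9, 15}
⟦right of 12⟧ = {x : ⟨x, 12⟩ ∈ ⟦right of⟧} = {1, 2, 3, 5, 6, 8, 9, 10, 13, 14}
⟦soldier⟧ = {1, 2, 3, 4, 6, 7, 9, 10, 11, 12, 13, 14, 15}
… ∩ ⟦beside 6⟧ = {1, 2, 3, 4, 6, 7, 9, 10, 11, 12, 13, 14, 15} ∩ {1, 5, 6, 7, 8, 9, 15} = {1, 6, 7, 9, 15}
… ∩ ⟦right of 12⟧ = {1, 6, 7, 9, 15} ∩ {1, 2, 3, 5, 6, 8, 9, 10, 13, 14} = {1, 6, 9}
So ⟦soldier beside 6 right of 12⟧ = {1, 6, 9}.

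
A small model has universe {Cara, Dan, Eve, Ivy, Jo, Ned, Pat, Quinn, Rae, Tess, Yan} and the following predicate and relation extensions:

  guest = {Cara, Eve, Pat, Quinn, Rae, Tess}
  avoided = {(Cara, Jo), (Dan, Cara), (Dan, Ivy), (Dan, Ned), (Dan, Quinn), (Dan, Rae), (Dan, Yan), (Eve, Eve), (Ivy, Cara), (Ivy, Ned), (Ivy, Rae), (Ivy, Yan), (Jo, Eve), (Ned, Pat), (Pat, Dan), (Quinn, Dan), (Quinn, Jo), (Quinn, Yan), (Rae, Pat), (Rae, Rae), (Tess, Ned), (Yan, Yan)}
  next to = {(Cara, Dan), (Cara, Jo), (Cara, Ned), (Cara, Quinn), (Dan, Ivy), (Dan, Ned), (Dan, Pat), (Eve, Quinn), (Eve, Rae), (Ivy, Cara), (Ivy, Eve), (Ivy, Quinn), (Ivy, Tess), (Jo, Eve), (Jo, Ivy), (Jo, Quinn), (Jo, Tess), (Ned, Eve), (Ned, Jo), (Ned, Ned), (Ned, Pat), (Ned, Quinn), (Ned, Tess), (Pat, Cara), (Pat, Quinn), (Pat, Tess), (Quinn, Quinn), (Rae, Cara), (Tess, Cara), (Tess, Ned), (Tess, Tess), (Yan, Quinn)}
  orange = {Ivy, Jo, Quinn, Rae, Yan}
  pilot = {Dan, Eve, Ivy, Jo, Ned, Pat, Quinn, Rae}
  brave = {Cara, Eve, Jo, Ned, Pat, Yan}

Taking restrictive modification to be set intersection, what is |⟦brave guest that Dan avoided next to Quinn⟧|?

⟦that Dan avoided⟧ = {x : ⟨Dan, x⟩ ∈ ⟦avoided⟧} = {Cara, Ivy, Ned, Quinn, Rae, Yan}
⟦next to Quinn⟧ = {x : ⟨x, Quinn⟩ ∈ ⟦next to⟧} = {Cara, Eve, Ivy, Jo, Ned, Pat, Quinn, Yan}
⟦guest⟧ = {Cara, Eve, Pat, Quinn, Rae, Tess}
… ∩ ⟦that Dan avoided⟧ = {Cara, Eve, Pat, Quinn, Rae, Tess} ∩ {Cara, Ivy, Ned, Quinn, Rae, Yan} = {Cara, Quinn, Rae}
… ∩ ⟦next to Quinn⟧ = {Cara, Quinn, Rae} ∩ {Cara, Eve, Ivy, Jo, Ned, Pat, Quinn, Yan} = {Cara, Quinn}
… ∩ ⟦brave⟧ = {Cara, Quinn} ∩ {Cara, Eve, Jo, Ned, Pat, Yan} = {Cara}
⟦brave guest that Dan avoided next to Quinn⟧ = {Cara}, so the cardinality is 1.

1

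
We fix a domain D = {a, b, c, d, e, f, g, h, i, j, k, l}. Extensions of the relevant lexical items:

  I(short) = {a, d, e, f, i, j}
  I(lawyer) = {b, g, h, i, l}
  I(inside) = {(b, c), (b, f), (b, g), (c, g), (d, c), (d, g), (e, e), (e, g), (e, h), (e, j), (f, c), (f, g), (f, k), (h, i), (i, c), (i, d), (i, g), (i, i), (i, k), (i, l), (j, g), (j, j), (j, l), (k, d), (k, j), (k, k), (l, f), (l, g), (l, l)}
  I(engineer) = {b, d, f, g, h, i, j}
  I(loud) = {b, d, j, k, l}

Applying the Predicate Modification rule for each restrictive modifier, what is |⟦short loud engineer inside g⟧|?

⟦inside g⟧ = {x : ⟨x, g⟩ ∈ ⟦inside⟧} = {b, c, d, e, f, i, j, l}
⟦engineer⟧ = {b, d, f, g, h, i, j}
… ∩ ⟦inside g⟧ = {b, d, f, g, h, i, j} ∩ {b, c, d, e, f, i, j, l} = {b, d, f, i, j}
… ∩ ⟦short⟧ = {b, d, f, i, j} ∩ {a, d, e, f, i, j} = {d, f, i, j}
… ∩ ⟦loud⟧ = {d, f, i, j} ∩ {b, d, j, k, l} = {d, j}
⟦short loud engineer inside g⟧ = {d, j}, so the cardinality is 2.

2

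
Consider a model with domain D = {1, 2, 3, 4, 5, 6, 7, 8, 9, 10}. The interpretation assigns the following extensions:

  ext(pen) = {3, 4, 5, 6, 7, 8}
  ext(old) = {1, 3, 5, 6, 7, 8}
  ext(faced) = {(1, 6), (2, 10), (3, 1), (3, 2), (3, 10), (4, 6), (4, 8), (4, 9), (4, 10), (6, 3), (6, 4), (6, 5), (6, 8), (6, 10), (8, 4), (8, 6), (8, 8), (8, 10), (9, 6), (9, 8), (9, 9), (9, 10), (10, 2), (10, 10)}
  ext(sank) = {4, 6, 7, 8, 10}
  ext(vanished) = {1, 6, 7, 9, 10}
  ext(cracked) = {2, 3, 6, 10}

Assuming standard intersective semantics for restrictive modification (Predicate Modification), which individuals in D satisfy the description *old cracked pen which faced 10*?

{3, 6}

⟦which faced 10⟧ = {x : ⟨x, 10⟩ ∈ ⟦faced⟧} = {2, 3, 4, 6, 8, 9, 10}
⟦pen⟧ = {3, 4, 5, 6, 7, 8}
… ∩ ⟦which faced 10⟧ = {3, 4, 5, 6, 7, 8} ∩ {2, 3, 4, 6, 8, 9, 10} = {3, 4, 6, 8}
… ∩ ⟦old⟧ = {3, 4, 6, 8} ∩ {1, 3, 5, 6, 7, 8} = {3, 6, 8}
… ∩ ⟦cracked⟧ = {3, 6, 8} ∩ {2, 3, 6, 10} = {3, 6}
So ⟦old cracked pen which faced 10⟧ = {3, 6}.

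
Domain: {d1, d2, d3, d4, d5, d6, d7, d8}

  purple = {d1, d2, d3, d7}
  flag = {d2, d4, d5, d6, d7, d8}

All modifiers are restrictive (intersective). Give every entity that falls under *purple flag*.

{d2, d7}

⟦flag⟧ = {d2, d4, d5, d6, d7, d8}
… ∩ ⟦purple⟧ = {d2, d4, d5, d6, d7, d8} ∩ {d1, d2, d3, d7} = {d2, d7}
So ⟦purple flag⟧ = {d2, d7}.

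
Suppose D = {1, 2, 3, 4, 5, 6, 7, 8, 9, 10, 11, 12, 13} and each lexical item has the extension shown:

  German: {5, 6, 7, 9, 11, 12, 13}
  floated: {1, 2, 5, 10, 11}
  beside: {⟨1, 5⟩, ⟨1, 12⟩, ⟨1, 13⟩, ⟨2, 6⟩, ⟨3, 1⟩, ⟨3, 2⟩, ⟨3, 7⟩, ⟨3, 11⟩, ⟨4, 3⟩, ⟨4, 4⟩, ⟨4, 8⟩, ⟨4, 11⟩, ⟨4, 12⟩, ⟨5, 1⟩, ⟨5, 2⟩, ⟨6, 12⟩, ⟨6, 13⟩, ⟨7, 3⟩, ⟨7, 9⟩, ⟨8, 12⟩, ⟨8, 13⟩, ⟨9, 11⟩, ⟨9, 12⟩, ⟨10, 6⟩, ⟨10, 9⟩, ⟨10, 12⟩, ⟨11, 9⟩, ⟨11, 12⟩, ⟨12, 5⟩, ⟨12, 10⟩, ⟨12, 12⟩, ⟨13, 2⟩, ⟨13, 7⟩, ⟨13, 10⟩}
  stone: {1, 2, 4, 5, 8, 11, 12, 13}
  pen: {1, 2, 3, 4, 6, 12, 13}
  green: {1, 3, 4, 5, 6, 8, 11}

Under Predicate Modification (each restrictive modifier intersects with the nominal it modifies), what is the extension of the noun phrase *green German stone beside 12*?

⟦beside 12⟧ = {x : ⟨x, 12⟩ ∈ ⟦beside⟧} = {1, 4, 6, 8, 9, 10, 11, 12}
⟦stone⟧ = {1, 2, 4, 5, 8, 11, 12, 13}
… ∩ ⟦beside 12⟧ = {1, 2, 4, 5, 8, 11, 12, 13} ∩ {1, 4, 6, 8, 9, 10, 11, 12} = {1, 4, 8, 11, 12}
… ∩ ⟦green⟧ = {1, 4, 8, 11, 12} ∩ {1, 3, 4, 5, 6, 8, 11} = {1, 4, 8, 11}
… ∩ ⟦German⟧ = {1, 4, 8, 11} ∩ {5, 6, 7, 9, 11, 12, 13} = {11}
So ⟦green German stone beside 12⟧ = {11}.

{11}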